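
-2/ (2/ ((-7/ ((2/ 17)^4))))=584647/ 16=36540.44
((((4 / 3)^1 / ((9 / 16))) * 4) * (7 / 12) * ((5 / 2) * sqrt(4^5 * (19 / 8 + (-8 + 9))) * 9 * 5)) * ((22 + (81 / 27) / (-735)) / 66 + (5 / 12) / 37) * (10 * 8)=1008214.37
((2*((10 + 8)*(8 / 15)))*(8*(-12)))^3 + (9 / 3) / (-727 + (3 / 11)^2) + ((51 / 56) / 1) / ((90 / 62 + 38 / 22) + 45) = -31671738644038414445091 / 5057716937000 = -6262062317.55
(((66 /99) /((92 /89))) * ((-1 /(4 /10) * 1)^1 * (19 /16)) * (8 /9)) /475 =-89 /24840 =-0.00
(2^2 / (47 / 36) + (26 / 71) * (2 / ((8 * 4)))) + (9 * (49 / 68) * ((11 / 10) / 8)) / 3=61429969 / 18153280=3.38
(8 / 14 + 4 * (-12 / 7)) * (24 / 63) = -352 / 147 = -2.39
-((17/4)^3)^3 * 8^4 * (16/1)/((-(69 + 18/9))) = 417562945.41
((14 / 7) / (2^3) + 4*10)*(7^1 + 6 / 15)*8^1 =11914 / 5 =2382.80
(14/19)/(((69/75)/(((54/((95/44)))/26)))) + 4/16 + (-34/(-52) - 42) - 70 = -47633791/431756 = -110.33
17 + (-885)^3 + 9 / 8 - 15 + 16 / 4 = -5545232943 / 8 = -693154117.88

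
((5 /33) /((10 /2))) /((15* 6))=1 /2970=0.00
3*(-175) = -525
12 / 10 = 6 / 5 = 1.20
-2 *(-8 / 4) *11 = 44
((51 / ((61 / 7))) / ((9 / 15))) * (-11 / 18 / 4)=-6545 / 4392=-1.49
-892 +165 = -727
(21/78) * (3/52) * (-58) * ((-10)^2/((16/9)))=-50.67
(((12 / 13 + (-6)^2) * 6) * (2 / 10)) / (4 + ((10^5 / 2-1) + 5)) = 72 / 81263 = 0.00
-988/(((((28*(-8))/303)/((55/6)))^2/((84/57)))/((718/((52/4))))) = -11078030975/896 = -12363873.86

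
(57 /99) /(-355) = -19 /11715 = -0.00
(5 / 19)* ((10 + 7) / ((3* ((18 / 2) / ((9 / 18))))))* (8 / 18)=170 / 4617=0.04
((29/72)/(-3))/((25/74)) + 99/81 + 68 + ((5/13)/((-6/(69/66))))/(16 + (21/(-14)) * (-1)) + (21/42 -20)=133299827/2702700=49.32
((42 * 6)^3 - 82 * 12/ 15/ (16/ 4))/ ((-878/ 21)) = -840157059/ 2195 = -382759.48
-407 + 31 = -376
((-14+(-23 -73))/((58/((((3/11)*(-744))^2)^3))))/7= -618208747499449221120/32693353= -18909310020891.68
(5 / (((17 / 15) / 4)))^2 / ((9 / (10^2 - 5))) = 950000 / 289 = 3287.20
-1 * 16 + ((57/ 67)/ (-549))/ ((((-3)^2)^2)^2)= -1287110755/ 80444421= -16.00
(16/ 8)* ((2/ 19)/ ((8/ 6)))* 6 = 18/ 19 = 0.95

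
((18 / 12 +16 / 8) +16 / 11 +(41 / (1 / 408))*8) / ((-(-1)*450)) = 2944237 / 9900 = 297.40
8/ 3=2.67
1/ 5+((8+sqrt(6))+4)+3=17.65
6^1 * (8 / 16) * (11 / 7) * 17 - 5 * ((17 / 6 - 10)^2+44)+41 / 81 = -898483 / 2268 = -396.16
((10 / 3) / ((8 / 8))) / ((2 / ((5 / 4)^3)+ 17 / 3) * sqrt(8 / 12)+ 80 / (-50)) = 1125000 / 5755081+ 1568125 * sqrt(6) / 5755081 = 0.86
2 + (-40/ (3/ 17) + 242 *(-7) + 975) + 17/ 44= -124513/ 132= -943.28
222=222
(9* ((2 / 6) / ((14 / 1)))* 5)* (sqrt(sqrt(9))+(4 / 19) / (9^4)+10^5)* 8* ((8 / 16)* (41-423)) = -47619738015280 / 290871-11460* sqrt(3) / 7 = -163717121.38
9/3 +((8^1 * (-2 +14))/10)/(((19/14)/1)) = 957/95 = 10.07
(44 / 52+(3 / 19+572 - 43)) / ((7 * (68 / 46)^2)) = 69251919 / 1998724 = 34.65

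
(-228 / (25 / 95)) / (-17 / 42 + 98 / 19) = -182.28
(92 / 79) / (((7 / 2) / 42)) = 1104 / 79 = 13.97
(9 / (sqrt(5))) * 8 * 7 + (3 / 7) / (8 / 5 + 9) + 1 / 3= 416 / 1113 + 504 * sqrt(5) / 5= 225.77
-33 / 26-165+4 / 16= -8633 / 52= -166.02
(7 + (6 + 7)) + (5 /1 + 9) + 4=38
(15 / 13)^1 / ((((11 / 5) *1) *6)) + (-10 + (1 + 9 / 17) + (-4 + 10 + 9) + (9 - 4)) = 56481 / 4862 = 11.62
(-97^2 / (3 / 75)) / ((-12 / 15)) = 1176125 / 4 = 294031.25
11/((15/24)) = 88/5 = 17.60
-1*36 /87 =-12 /29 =-0.41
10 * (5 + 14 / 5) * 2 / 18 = 8.67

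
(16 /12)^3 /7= 64 /189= 0.34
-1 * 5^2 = -25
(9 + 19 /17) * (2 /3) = 344 /51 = 6.75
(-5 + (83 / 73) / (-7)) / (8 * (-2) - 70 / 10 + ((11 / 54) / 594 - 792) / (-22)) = -169232976 / 426161225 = -0.40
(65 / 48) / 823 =65 / 39504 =0.00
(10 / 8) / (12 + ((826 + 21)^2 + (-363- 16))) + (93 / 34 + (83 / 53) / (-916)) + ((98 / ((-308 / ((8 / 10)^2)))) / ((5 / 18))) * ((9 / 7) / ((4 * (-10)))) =11217547888799689 / 4068530367495000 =2.76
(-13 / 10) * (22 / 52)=-11 / 20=-0.55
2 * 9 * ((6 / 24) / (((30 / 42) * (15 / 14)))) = 147 / 25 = 5.88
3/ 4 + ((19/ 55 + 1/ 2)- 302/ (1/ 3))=-198969/ 220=-904.40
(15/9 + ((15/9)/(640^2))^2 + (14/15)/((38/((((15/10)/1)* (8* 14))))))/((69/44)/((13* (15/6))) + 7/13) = 950635981703837/96280416092160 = 9.87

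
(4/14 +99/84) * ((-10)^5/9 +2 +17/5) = -20490037/1260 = -16261.93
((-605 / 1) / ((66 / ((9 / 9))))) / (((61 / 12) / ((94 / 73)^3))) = -91364240 / 23730037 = -3.85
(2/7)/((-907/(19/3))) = -38/19047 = -0.00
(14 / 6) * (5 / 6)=35 / 18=1.94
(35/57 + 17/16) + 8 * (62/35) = 505867/31920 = 15.85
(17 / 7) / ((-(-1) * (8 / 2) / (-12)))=-51 / 7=-7.29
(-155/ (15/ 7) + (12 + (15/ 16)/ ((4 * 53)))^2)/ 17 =2477381795/ 586788864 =4.22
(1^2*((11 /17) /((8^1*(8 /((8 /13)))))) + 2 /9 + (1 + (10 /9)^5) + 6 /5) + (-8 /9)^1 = 1687637207 /521993160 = 3.23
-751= -751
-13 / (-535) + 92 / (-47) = -48609 / 25145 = -1.93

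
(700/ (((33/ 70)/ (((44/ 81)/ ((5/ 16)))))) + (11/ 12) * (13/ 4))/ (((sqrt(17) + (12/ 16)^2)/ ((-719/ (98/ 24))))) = -97106.68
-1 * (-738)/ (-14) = -369/ 7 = -52.71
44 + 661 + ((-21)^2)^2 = 195186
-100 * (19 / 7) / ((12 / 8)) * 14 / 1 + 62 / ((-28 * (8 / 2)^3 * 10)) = -68096093 / 26880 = -2533.34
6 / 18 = 1 / 3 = 0.33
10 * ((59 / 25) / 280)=59 / 700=0.08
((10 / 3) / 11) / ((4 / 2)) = 5 / 33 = 0.15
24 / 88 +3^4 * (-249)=-221856 / 11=-20168.73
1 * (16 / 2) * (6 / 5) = 48 / 5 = 9.60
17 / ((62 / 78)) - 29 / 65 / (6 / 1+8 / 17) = 4725167 / 221650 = 21.32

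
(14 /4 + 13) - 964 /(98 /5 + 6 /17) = -13489 /424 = -31.81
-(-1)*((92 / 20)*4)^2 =8464 / 25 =338.56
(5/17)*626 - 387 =-3449/17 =-202.88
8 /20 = 2 /5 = 0.40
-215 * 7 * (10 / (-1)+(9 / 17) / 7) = 253915 / 17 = 14936.18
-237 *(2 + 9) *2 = -5214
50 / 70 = 5 / 7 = 0.71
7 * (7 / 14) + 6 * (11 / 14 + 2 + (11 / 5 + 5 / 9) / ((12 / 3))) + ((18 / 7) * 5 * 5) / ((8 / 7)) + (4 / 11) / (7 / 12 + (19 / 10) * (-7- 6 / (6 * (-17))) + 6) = 2506882457 / 31124940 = 80.54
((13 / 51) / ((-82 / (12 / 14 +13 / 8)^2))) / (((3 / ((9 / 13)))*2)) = -19321 / 8743168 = -0.00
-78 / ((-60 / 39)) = 507 / 10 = 50.70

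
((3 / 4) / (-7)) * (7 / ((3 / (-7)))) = 7 / 4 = 1.75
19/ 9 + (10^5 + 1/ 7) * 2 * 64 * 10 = 8064011653/ 63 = 128000184.97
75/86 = 0.87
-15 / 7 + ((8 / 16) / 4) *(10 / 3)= -1.73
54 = 54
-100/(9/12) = -400/3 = -133.33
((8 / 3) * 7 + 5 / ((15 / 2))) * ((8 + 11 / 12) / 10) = 3103 / 180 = 17.24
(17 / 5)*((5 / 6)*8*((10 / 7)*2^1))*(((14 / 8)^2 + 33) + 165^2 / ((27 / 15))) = 6873015 / 7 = 981859.29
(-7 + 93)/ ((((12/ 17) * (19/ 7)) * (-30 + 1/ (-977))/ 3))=-4999309/ 1113818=-4.49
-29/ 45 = -0.64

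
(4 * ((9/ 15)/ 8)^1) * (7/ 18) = 7/ 60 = 0.12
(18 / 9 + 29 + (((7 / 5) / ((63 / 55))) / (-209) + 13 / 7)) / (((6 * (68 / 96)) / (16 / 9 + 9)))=15257324 / 183141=83.31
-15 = -15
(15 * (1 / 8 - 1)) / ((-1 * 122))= 105 / 976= 0.11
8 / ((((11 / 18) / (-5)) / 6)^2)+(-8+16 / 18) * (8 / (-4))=21010688 / 1089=19293.56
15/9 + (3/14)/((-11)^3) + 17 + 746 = 42746387/55902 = 764.67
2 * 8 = 16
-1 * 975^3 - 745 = -926860120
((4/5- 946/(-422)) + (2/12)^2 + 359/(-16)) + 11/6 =-2663869/151920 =-17.53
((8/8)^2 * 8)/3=8/3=2.67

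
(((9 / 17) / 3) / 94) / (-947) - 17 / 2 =-6431552 / 756653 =-8.50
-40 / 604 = -0.07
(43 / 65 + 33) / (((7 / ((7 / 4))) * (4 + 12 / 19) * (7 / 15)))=31179 / 8008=3.89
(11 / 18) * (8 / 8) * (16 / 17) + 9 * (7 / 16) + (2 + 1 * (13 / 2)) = 31855 / 2448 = 13.01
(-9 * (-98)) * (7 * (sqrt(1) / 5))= 6174 / 5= 1234.80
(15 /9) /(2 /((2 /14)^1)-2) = 5 /36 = 0.14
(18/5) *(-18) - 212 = -1384/5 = -276.80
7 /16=0.44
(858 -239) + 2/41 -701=-3360/41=-81.95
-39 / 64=-0.61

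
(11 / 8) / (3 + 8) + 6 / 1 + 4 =81 / 8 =10.12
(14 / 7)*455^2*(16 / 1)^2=105996800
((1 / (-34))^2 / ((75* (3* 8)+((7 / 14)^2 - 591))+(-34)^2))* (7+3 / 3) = 8 / 2734229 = 0.00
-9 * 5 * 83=-3735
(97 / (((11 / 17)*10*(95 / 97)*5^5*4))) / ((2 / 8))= 159953 / 32656250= 0.00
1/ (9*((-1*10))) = -0.01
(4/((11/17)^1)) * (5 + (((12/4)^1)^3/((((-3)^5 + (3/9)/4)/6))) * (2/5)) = 4691116/160325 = 29.26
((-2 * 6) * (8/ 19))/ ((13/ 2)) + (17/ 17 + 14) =3513/ 247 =14.22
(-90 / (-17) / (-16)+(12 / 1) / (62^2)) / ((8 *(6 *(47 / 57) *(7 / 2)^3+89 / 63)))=-51275889 / 267243782704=-0.00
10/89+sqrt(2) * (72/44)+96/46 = 4.51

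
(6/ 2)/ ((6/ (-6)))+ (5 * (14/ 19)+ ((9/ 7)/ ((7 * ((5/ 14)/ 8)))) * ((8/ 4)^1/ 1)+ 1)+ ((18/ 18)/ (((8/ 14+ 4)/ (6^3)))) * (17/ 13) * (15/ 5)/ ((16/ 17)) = 114453439/ 553280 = 206.86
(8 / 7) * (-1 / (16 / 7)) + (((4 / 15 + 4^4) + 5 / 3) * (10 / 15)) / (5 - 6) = -172.46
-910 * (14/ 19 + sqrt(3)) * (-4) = 50960/ 19 + 3640 * sqrt(3) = 8986.77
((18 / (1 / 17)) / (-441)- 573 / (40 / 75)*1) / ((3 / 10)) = -2107135 / 588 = -3583.56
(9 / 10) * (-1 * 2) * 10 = -18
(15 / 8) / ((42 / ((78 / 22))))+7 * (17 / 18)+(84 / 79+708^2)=439090064381 / 875952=501271.83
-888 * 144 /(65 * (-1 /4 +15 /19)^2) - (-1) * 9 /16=-11816435367 /1748240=-6759.05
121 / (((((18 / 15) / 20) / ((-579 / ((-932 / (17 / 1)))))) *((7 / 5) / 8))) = 198500500 / 1631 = 121704.78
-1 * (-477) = 477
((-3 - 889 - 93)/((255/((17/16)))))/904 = -197/43392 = -0.00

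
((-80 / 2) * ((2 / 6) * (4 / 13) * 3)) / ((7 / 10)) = -1600 / 91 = -17.58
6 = 6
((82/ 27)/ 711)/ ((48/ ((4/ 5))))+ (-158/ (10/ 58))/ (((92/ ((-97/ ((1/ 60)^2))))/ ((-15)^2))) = 10366602877170943/ 13245930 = 782625521.74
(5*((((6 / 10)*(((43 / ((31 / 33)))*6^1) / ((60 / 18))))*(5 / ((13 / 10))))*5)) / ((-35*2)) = -191565 / 2821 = -67.91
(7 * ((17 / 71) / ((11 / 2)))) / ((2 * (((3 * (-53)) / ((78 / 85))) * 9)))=-182 / 1862685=-0.00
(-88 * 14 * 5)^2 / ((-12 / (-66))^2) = 1147854400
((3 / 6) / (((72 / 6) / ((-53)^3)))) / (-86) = 148877 / 2064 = 72.13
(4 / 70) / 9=2 / 315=0.01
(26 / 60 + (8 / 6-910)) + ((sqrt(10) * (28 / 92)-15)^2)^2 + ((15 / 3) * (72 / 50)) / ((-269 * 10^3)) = 7193882111046334 / 141144804375-50196300 * sqrt(10) / 12167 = 37921.77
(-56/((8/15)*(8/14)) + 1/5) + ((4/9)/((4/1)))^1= -33019/180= -183.44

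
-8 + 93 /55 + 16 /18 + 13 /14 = -31127 /6930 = -4.49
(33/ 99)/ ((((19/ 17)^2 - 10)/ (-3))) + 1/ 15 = 0.18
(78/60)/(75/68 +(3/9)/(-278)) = 1.18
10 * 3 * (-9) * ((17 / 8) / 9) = -255 / 4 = -63.75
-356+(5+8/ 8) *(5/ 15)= -354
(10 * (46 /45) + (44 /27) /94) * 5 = 64970 /1269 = 51.20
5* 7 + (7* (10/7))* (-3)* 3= -55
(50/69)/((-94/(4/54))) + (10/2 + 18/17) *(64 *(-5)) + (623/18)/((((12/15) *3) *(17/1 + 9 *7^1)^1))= -369375113867/190532736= -1938.64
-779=-779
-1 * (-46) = 46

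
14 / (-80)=-0.18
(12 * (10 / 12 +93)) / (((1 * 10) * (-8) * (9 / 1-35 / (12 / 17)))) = 1689 / 4870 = 0.35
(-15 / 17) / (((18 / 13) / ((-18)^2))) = -3510 / 17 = -206.47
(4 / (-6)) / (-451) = 2 / 1353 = 0.00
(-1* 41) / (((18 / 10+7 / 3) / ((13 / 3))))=-2665 / 62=-42.98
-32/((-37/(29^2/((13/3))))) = 80736/481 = 167.85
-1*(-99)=99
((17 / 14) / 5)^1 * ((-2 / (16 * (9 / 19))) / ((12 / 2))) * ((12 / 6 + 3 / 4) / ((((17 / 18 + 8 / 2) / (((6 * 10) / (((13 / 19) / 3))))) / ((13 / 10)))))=-2.03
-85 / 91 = -0.93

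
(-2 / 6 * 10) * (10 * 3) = -100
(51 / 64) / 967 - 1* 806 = -49881677 / 61888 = -806.00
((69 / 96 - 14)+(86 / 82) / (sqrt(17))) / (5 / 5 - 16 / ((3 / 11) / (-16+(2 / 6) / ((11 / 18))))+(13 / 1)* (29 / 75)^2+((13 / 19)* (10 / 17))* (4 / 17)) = -13126921875 / 899134239296+78125625* sqrt(17) / 1152015744098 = -0.01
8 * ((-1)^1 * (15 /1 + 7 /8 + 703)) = -5751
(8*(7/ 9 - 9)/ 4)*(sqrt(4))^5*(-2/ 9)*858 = 2708992/ 27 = 100333.04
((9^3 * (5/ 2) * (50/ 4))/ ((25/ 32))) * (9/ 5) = 52488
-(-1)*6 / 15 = 2 / 5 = 0.40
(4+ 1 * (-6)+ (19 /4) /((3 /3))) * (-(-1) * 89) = 979 /4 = 244.75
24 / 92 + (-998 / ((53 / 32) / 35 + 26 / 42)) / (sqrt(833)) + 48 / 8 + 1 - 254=-5675 / 23 - 479040 * sqrt(17) / 38063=-298.63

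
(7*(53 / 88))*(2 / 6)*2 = 371 / 132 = 2.81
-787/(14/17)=-13379/14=-955.64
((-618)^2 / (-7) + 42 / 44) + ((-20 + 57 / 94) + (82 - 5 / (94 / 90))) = -197242006 / 3619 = -54501.80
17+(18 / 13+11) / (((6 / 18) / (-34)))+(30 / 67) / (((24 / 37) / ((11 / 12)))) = -52075961 / 41808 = -1245.60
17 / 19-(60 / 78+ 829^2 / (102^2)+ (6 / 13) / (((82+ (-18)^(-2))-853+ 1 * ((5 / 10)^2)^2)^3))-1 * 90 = -399663187580921381908118177 / 2563094382808643009670708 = -155.93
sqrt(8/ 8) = 1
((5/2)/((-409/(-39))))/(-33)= -65/8998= -0.01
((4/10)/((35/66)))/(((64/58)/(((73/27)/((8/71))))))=1653377/100800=16.40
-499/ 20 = -24.95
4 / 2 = 2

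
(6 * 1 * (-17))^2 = 10404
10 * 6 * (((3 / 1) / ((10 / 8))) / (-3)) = -48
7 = 7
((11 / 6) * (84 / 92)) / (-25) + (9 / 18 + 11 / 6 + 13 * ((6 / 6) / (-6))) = 172 / 1725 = 0.10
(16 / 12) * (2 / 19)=8 / 57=0.14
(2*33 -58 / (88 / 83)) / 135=497 / 5940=0.08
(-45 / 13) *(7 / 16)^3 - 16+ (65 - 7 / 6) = 7594783 / 159744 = 47.54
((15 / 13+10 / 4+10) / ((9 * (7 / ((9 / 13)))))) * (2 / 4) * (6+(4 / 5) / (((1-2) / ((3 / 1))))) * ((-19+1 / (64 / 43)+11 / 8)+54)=1515069 / 151424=10.01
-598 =-598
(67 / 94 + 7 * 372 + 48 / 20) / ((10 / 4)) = 1225343 / 1175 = 1042.85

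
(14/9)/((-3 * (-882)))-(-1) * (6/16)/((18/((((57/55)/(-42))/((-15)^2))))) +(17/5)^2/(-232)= -106878539/2170476000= -0.05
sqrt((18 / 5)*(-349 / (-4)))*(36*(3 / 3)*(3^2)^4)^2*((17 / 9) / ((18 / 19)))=166849090596*sqrt(3490) / 5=1971362781673.28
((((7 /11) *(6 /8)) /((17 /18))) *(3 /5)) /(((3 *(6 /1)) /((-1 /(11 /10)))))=-63 /4114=-0.02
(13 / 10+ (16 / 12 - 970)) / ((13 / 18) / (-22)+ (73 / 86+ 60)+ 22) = -82361598 / 7050955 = -11.68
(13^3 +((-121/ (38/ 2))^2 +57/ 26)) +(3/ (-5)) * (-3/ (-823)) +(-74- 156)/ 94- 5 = 4052292873647/ 1815299330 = 2232.30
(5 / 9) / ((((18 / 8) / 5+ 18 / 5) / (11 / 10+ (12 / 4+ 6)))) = 1010 / 729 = 1.39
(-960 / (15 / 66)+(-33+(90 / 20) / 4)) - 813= -40551 / 8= -5068.88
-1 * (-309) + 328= 637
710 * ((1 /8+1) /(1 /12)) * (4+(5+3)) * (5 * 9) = 5175900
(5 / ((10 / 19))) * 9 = 171 / 2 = 85.50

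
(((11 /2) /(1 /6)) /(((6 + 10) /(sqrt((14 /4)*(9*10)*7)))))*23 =15939*sqrt(5) /16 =2227.54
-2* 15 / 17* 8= -240 / 17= -14.12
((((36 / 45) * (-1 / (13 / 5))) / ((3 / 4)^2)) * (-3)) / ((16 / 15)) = 20 / 13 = 1.54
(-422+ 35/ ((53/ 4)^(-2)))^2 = 8383782969/ 256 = 32749152.22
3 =3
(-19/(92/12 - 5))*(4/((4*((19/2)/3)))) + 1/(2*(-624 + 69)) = -4997/2220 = -2.25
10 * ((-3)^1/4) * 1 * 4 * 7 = -210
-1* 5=-5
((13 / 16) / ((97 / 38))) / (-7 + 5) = -247 / 1552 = -0.16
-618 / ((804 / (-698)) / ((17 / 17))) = 35947 / 67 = 536.52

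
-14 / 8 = -7 / 4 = -1.75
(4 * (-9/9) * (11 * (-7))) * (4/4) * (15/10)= 462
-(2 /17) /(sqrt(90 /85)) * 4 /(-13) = 4 * sqrt(34) /663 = 0.04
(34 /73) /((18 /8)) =136 /657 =0.21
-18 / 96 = -0.19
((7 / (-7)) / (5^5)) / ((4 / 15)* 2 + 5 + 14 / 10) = -3 / 65000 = -0.00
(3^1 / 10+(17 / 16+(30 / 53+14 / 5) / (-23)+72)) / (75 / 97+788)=692583783 / 7461352720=0.09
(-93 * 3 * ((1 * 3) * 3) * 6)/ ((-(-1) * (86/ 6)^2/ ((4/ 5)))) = -58.67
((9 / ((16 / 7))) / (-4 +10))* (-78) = -819 / 16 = -51.19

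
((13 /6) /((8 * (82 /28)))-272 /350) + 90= 15380101 /172200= 89.32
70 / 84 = 5 / 6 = 0.83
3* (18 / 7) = 54 / 7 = 7.71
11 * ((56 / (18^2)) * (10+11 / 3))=6314 / 243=25.98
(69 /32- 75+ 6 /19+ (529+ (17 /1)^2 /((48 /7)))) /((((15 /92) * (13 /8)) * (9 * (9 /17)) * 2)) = 197.49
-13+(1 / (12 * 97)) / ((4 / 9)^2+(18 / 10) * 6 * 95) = -419267341 / 32251336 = -13.00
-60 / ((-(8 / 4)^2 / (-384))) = -5760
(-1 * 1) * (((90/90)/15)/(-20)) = 1/300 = 0.00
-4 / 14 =-2 / 7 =-0.29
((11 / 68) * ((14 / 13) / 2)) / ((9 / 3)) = 77 / 2652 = 0.03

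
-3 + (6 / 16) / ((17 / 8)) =-48 / 17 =-2.82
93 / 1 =93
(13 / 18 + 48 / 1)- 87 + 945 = 16321 / 18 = 906.72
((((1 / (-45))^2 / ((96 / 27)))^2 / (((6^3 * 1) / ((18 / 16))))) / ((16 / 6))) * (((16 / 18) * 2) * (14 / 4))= 7 / 29859840000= 0.00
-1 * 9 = -9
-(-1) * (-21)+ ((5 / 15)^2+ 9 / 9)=-179 / 9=-19.89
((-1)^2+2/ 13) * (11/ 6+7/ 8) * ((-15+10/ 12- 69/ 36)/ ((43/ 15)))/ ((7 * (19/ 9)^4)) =-158284125/ 1255251872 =-0.13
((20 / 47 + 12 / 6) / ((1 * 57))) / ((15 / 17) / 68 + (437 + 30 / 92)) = 53176 / 546514637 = 0.00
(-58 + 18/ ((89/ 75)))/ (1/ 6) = -22872/ 89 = -256.99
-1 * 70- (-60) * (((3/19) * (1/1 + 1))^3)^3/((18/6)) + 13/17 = -379799993869243/5485690862243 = -69.23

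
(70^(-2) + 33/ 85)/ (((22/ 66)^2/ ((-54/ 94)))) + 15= 50863749/ 3915100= 12.99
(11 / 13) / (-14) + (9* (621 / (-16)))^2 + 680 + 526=2870653379 / 23296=123225.16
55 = 55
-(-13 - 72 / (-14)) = 55 / 7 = 7.86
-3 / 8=-0.38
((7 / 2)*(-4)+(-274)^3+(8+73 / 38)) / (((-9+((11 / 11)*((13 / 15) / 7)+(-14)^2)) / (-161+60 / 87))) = 381578781158715 / 21652096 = 17623179.81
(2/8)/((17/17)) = 1/4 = 0.25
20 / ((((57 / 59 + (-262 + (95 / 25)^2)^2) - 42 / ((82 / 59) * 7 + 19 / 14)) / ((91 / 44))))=153637290625 / 227624431861728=0.00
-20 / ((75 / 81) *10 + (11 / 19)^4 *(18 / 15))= -2.13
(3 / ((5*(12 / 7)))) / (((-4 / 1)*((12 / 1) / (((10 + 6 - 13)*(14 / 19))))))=-49 / 3040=-0.02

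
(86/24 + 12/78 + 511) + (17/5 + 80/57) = 2566531/4940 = 519.54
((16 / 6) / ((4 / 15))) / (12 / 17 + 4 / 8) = 340 / 41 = 8.29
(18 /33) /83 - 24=-21906 /913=-23.99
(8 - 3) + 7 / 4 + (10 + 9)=103 / 4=25.75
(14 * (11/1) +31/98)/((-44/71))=-1073733/4312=-249.01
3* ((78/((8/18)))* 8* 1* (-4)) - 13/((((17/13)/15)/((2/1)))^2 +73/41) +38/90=-8430498296509/500181705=-16854.87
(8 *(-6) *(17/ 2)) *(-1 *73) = 29784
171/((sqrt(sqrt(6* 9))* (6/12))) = 57* 2^(3/4)* 3^(1/4) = 126.16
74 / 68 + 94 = 3233 / 34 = 95.09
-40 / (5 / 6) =-48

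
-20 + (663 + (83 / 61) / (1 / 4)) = 39555 / 61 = 648.44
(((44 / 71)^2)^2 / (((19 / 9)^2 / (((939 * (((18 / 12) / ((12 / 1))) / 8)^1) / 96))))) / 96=123731091 / 2348445911296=0.00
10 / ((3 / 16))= 160 / 3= 53.33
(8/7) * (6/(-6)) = -8/7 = -1.14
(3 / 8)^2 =9 / 64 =0.14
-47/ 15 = -3.13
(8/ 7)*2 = 16/ 7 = 2.29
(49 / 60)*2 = 49 / 30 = 1.63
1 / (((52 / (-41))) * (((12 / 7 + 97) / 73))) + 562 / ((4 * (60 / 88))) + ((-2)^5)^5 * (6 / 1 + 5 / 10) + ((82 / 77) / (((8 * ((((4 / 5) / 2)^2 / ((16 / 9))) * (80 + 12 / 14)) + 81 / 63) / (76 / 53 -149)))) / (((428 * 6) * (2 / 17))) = -118662949430309423959 / 544066893240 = -218103602.53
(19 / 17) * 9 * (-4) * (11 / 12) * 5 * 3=-9405 / 17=-553.24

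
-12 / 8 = -3 / 2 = -1.50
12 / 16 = 3 / 4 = 0.75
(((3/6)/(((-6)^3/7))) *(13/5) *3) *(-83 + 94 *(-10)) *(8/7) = 4433/30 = 147.77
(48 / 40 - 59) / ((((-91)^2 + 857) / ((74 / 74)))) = -0.01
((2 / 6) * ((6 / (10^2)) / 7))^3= 1 / 42875000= 0.00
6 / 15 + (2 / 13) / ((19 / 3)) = 524 / 1235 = 0.42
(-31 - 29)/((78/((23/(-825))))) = 46/2145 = 0.02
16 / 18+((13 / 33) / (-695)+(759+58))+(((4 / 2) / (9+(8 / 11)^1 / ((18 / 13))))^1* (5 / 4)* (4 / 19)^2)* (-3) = 19156420879538 / 23422804515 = 817.85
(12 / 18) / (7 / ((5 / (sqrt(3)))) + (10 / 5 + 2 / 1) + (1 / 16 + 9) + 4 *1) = 10400 / 260799 - 2560 *sqrt(3) / 782397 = 0.03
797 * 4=3188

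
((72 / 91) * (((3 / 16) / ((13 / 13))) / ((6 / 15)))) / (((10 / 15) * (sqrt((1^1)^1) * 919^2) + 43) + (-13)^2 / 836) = 84645 / 128511505213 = 0.00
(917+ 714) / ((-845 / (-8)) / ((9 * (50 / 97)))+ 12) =46.91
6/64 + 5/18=107/288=0.37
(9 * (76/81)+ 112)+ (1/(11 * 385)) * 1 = 4590749/38115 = 120.44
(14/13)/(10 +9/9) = 14/143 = 0.10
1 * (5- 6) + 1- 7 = -7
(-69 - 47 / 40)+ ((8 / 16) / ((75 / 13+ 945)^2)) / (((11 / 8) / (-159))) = -9827231747 / 140038800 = -70.18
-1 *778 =-778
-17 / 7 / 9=-17 / 63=-0.27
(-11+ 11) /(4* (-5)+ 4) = 0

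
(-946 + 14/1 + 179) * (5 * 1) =-3765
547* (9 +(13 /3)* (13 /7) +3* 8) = 471514 /21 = 22453.05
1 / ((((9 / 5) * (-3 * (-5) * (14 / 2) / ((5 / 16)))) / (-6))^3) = -125 / 128024064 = -0.00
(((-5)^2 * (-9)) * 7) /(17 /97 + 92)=-152775 /8941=-17.09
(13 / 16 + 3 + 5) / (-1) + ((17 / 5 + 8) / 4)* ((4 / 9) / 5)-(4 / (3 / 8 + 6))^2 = -9314557 / 1040400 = -8.95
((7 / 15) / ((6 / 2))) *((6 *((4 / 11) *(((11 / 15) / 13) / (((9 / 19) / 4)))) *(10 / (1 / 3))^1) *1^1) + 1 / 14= 120923 / 24570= 4.92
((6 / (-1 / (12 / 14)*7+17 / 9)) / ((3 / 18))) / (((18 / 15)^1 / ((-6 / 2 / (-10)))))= -162 / 113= -1.43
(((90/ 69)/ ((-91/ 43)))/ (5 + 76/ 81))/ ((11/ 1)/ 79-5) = 1375785/ 64430912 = 0.02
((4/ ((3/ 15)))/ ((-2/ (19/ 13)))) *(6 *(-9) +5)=716.15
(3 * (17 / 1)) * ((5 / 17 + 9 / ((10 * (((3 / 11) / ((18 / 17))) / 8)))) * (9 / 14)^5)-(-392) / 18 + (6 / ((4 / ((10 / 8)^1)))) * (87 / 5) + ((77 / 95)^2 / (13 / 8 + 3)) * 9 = 143961026063 / 673192800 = 213.85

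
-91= -91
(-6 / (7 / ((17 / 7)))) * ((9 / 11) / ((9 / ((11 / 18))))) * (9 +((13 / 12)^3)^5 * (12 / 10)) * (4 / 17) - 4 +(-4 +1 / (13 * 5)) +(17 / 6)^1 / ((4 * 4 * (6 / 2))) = -8.28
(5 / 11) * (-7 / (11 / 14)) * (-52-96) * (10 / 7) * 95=9842000 / 121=81338.84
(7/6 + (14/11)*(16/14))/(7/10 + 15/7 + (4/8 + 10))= 6055/30822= 0.20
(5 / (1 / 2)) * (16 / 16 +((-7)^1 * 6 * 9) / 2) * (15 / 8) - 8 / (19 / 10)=-67055 / 19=-3529.21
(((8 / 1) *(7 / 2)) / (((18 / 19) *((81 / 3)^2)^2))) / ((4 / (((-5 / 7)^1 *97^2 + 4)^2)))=42001367491 / 66961566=627.25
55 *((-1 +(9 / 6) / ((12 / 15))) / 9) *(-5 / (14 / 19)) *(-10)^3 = 653125 / 18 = 36284.72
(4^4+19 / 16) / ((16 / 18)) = 37035 / 128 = 289.34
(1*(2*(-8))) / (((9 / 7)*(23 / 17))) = -1904 / 207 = -9.20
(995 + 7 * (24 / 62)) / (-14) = -30929 / 434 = -71.26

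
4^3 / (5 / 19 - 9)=-608 / 83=-7.33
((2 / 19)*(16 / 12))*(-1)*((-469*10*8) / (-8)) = -37520 / 57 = -658.25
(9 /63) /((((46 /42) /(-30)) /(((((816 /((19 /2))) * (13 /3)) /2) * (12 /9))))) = -424320 /437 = -970.98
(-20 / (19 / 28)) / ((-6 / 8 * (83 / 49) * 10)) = 10976 / 4731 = 2.32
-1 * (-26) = 26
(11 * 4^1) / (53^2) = 44 / 2809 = 0.02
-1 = -1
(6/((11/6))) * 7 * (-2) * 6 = -3024/11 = -274.91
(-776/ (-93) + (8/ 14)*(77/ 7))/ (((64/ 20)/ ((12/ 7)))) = 11905/ 1519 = 7.84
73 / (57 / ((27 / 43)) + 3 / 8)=0.80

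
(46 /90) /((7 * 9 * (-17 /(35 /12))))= -23 /16524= -0.00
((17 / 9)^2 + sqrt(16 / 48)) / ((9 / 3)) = sqrt(3) / 9 + 289 / 243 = 1.38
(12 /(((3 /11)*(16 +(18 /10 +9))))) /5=22 /67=0.33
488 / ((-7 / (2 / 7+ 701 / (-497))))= 272792 / 3479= 78.41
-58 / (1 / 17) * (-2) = 1972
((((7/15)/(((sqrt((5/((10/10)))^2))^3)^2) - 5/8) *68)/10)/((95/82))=-816757843/222656250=-3.67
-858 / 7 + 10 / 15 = -2560 / 21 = -121.90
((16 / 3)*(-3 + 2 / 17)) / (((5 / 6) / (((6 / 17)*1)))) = -9408 / 1445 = -6.51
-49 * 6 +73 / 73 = -293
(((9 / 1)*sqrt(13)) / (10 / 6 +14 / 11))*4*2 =2376*sqrt(13) / 97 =88.32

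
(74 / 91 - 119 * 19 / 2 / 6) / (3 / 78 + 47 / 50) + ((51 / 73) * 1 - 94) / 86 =-16167591641 / 83848968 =-192.82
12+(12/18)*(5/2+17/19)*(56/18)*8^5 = 39454724/171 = 230729.38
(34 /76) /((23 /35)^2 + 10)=20825 /485602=0.04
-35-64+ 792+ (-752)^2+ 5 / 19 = 10757748 / 19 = 566197.26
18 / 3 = 6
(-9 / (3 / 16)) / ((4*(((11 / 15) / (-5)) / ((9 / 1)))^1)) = 8100 / 11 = 736.36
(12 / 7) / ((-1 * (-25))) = 12 / 175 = 0.07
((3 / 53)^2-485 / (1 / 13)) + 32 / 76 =-6304.58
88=88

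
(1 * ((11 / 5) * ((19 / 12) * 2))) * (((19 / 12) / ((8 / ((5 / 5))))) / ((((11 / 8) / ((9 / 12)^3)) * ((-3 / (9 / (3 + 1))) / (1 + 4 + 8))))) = -42237 / 10240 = -4.12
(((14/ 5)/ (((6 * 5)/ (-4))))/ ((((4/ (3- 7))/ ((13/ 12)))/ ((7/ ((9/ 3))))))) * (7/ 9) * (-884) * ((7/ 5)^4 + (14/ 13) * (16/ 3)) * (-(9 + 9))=141684296936/ 1265625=111948.09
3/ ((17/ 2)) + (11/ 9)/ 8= 0.51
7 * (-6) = -42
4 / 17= 0.24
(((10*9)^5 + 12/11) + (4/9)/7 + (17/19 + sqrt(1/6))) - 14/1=sqrt(6)/6 + 77749818142643/13167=5904899988.46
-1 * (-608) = 608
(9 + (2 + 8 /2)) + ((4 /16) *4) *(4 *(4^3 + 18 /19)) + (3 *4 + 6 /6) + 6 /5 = 27454 /95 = 288.99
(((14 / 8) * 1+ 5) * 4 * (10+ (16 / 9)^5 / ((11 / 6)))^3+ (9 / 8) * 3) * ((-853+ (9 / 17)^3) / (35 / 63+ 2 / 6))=-38171126056674366539175595 / 193136112130213296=-197638471.83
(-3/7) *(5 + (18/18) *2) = -3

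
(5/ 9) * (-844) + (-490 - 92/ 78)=-112328/ 117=-960.07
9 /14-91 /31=-995 /434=-2.29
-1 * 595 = -595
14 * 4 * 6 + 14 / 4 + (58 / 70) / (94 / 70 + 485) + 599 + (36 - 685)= 2463949 / 8511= 289.50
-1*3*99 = -297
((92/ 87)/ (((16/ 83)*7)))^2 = 3644281/ 5934096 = 0.61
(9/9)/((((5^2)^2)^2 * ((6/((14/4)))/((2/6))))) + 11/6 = 25781257/14062500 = 1.83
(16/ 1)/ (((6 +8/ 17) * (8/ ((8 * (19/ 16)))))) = 323/ 110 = 2.94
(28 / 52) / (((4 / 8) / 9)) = 126 / 13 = 9.69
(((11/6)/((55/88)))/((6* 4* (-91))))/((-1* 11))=0.00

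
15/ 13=1.15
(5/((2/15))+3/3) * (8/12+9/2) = 2387/12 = 198.92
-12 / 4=-3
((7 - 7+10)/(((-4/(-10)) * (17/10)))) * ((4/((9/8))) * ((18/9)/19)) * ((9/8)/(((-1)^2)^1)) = 2000/323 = 6.19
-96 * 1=-96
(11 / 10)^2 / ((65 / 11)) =1331 / 6500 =0.20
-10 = -10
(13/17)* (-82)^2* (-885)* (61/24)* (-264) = 51908305020/17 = 3053429707.06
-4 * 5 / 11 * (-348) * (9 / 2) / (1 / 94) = 2944080 / 11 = 267643.64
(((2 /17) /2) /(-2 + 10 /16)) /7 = -8 /1309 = -0.01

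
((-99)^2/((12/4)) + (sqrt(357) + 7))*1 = sqrt(357) + 3274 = 3292.89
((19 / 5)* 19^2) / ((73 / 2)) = 13718 / 365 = 37.58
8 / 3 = 2.67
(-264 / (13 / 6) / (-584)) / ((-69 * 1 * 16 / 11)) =-363 / 174616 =-0.00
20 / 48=5 / 12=0.42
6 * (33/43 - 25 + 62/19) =-102792/817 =-125.82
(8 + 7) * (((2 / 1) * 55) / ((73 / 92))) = 151800 / 73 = 2079.45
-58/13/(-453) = 58/5889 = 0.01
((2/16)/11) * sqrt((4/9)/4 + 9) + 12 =sqrt(82)/264 + 12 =12.03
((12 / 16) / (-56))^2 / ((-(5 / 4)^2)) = -9 / 78400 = -0.00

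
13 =13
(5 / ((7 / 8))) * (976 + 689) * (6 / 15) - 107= 25891 / 7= 3698.71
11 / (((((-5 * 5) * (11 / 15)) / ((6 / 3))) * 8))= -3 / 20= -0.15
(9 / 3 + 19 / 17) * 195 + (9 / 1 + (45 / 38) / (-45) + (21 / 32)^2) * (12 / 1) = 75725121 / 82688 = 915.79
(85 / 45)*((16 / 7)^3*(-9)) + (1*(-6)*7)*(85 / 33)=-1174122 / 3773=-311.19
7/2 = 3.50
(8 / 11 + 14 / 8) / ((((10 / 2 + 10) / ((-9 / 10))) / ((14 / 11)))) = -2289 / 12100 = -0.19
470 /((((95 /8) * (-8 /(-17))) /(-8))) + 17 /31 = -672.29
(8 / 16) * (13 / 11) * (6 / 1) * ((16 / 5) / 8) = 78 / 55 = 1.42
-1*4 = -4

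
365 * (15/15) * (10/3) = 3650/3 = 1216.67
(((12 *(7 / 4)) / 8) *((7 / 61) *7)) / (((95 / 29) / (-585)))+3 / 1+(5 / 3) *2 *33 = -263.55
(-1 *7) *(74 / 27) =-518 / 27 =-19.19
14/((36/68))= 238/9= 26.44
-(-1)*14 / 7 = 2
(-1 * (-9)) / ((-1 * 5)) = -9 / 5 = -1.80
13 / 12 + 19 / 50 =439 / 300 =1.46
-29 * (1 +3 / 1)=-116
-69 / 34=-2.03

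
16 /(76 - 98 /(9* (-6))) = 432 /2101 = 0.21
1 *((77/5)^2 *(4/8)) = 5929/50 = 118.58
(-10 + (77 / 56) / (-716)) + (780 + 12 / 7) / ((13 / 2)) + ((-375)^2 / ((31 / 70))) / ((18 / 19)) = 5417874186281 / 16158688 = 335291.71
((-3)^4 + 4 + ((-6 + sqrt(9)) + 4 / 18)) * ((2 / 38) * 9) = 740 / 19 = 38.95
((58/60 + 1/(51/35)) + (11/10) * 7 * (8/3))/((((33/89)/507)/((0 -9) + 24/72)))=-442491179/1683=-262918.11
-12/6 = -2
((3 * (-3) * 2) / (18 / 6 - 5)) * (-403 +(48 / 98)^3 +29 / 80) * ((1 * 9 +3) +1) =-443252864223 / 9411920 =-47094.84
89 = 89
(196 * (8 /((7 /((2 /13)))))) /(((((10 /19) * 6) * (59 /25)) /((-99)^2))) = 34760880 /767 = 45320.57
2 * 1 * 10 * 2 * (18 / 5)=144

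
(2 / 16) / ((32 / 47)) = 47 / 256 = 0.18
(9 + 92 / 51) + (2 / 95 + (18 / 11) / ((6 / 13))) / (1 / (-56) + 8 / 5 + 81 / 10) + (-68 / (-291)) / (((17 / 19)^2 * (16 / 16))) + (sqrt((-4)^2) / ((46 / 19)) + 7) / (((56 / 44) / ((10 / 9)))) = 25746720923654 / 1353832217199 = 19.02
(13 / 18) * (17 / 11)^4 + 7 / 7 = 1349311 / 263538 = 5.12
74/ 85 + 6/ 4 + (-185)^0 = 573/ 170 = 3.37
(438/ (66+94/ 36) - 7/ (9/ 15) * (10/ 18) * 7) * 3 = -1300007/ 11115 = -116.96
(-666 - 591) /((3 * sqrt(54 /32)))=-1676 * sqrt(3) /9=-322.55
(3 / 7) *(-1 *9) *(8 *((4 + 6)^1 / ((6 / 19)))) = -6840 / 7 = -977.14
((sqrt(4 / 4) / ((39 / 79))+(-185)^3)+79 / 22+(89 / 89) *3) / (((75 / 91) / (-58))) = 1102802951971 / 2475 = 445576950.29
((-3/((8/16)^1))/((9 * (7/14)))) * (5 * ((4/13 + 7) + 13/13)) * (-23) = 16560/13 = 1273.85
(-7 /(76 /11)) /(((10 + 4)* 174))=-11 /26448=-0.00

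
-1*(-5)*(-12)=-60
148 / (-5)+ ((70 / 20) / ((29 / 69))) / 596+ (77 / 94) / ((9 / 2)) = -2149764847 / 73111320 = -29.40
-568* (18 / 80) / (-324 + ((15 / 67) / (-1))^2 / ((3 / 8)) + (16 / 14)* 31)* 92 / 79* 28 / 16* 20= 3232766817 / 179005705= 18.06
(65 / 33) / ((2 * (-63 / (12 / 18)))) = -65 / 6237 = -0.01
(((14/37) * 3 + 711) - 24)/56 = 25461/2072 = 12.29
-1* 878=-878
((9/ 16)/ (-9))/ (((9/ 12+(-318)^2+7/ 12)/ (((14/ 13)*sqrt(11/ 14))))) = -3*sqrt(154)/ 63102208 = -0.00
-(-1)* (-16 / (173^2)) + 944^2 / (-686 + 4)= -13335410128 / 10205789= -1306.65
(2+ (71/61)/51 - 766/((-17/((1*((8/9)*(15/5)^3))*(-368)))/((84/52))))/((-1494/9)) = 25999012207/6713538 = 3872.62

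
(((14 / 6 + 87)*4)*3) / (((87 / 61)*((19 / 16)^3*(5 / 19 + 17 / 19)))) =133922816 / 345477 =387.65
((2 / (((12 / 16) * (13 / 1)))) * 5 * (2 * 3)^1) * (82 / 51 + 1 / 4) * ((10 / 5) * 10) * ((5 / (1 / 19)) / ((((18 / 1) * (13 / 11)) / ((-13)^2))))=79211000 / 459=172572.98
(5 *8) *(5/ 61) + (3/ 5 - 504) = -152537/ 305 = -500.12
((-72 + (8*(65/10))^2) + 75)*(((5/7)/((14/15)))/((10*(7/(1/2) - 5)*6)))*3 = 13535/1176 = 11.51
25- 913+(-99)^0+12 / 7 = -6197 / 7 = -885.29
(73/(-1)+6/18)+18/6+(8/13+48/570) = -255523/3705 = -68.97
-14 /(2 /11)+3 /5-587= -3317 /5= -663.40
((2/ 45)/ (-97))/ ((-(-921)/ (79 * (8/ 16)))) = -79/ 4020165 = -0.00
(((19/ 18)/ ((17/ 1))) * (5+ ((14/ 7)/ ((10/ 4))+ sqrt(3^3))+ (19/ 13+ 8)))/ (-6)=-4712/ 29835 - 19 * sqrt(3)/ 612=-0.21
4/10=0.40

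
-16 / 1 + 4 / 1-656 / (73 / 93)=-61884 / 73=-847.73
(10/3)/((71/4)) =40/213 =0.19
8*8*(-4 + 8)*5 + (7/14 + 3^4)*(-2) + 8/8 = 1118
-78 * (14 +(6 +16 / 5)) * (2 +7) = -81432 / 5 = -16286.40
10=10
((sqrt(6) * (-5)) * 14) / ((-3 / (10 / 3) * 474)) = 350 * sqrt(6) / 2133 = 0.40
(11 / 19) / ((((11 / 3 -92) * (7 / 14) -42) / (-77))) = 462 / 893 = 0.52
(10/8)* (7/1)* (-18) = -315/2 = -157.50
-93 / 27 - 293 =-2668 / 9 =-296.44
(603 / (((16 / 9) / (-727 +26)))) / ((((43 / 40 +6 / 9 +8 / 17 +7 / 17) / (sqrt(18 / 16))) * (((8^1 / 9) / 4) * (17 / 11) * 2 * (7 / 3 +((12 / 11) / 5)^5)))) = -25589408667197203125 * sqrt(2) / 603602073878816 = -59954.88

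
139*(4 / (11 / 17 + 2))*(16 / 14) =240.05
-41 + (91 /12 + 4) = -353 /12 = -29.42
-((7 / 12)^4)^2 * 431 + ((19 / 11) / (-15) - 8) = -328569771353 / 23648993280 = -13.89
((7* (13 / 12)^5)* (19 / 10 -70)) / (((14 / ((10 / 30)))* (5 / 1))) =-84283511 / 24883200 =-3.39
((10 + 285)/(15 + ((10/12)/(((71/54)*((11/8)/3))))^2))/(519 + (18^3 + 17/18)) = 215926194/78630580535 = 0.00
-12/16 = -3/4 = -0.75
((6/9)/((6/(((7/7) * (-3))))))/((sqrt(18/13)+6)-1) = -65/921+sqrt(26)/307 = -0.05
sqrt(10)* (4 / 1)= 4* sqrt(10)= 12.65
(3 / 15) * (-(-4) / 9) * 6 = 8 / 15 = 0.53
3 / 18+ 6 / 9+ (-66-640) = -4231 / 6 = -705.17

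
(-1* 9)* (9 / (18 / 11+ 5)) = -891 / 73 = -12.21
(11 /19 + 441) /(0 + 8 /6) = 331.18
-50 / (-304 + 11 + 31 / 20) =1000 / 5829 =0.17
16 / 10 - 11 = -47 / 5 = -9.40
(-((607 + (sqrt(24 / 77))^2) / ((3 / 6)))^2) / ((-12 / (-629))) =-1375483468301 / 17787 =-77330829.72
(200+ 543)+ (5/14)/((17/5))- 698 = 10735/238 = 45.11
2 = 2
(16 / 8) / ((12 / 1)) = 1 / 6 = 0.17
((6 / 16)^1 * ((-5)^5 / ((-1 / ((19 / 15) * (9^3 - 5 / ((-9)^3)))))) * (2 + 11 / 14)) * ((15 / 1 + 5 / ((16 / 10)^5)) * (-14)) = -20803589022653125 / 31850496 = -653163737.94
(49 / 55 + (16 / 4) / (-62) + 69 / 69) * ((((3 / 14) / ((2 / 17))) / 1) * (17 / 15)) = 449973 / 119350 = 3.77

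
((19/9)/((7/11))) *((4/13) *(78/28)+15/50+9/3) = 20273/1470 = 13.79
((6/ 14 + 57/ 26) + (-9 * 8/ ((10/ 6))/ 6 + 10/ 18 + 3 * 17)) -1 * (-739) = 6437147/ 8190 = 785.98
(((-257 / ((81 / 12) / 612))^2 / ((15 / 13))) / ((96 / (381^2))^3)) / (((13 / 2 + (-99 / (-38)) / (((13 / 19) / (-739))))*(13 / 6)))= -3123568411513792980231 / 11678720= -267458112833751.73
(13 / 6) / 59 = 13 / 354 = 0.04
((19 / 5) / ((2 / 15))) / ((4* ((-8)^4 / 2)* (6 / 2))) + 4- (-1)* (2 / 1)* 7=294931 / 16384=18.00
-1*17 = -17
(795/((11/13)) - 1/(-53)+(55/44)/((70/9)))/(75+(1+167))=30680143/7933464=3.87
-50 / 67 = -0.75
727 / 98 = 7.42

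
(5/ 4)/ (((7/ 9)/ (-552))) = -6210/ 7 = -887.14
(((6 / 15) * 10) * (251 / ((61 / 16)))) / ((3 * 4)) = 4016 / 183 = 21.95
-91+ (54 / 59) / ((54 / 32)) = -90.46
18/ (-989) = -18/ 989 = -0.02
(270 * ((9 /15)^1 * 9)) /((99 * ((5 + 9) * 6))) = 0.18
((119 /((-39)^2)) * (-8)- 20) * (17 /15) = -533324 /22815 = -23.38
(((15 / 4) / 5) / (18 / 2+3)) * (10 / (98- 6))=5 / 736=0.01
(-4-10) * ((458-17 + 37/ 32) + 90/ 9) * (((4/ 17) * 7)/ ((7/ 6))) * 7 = -2126943/ 34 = -62557.15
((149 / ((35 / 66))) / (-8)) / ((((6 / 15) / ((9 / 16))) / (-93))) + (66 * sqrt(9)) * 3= 4647753 / 896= 5187.22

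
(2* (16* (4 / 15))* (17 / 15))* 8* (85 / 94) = 147968 / 2115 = 69.96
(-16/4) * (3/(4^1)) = -3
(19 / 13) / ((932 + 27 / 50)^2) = 47500 / 28263002677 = 0.00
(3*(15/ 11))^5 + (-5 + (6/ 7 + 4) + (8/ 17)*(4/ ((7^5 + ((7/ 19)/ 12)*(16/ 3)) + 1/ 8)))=504823053379558000/ 440650376688599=1145.63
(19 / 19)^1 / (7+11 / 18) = 18 / 137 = 0.13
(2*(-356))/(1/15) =-10680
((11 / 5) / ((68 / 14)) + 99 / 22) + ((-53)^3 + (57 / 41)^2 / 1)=-21271306279 / 142885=-148870.11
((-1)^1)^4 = 1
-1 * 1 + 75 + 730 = 804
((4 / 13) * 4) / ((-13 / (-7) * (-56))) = -2 / 169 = -0.01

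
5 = 5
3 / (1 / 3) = 9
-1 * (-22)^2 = -484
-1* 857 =-857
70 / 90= 7 / 9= 0.78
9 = 9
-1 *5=-5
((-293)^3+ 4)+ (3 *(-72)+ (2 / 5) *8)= -125769829 / 5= -25153965.80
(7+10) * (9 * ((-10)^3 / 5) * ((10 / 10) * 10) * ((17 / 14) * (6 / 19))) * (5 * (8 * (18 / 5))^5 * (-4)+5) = 1627422945494832 / 35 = 46497798442709.49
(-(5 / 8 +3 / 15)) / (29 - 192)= 33 / 6520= 0.01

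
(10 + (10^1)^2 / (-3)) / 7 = -3.33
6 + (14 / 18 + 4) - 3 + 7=133 / 9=14.78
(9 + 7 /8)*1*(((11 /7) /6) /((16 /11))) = 9559 /5376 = 1.78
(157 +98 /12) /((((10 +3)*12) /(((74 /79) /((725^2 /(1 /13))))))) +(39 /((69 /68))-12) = 153601653723341 /5810588842500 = 26.43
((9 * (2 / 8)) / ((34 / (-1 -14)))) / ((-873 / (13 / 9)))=65 / 39576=0.00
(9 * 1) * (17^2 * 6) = 15606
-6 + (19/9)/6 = -5.65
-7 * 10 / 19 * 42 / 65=-588 / 247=-2.38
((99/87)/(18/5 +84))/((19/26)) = 715/40223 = 0.02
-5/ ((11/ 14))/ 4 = -35/ 22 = -1.59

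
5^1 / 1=5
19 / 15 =1.27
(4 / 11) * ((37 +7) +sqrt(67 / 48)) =sqrt(201) / 33 +16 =16.43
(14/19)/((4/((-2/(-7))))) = 1/19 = 0.05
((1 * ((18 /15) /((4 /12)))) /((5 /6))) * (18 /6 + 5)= 864 /25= 34.56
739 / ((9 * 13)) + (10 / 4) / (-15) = 1439 / 234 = 6.15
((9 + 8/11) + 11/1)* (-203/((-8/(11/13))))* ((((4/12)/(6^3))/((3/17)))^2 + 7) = 102034007537/32752512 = 3115.30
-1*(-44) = 44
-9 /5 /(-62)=9 /310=0.03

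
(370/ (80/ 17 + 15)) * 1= 1258/ 67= 18.78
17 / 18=0.94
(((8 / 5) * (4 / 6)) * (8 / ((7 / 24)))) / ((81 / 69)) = 23552 / 945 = 24.92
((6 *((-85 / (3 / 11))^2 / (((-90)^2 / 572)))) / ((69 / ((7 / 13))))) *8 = 43081808 / 16767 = 2569.44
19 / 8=2.38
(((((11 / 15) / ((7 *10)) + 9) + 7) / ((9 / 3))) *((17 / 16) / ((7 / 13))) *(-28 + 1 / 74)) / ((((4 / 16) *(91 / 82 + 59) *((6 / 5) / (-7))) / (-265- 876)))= -51420628648883 / 393925680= -130533.83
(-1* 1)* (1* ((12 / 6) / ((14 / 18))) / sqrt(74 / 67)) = -9* sqrt(4958) / 259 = -2.45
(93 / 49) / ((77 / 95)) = 8835 / 3773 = 2.34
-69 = -69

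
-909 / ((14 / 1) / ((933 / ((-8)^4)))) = -848097 / 57344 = -14.79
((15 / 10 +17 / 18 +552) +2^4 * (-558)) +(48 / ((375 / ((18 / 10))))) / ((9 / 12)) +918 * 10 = 4537978 / 5625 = 806.75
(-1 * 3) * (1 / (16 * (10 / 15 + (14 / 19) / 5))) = -855 / 3712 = -0.23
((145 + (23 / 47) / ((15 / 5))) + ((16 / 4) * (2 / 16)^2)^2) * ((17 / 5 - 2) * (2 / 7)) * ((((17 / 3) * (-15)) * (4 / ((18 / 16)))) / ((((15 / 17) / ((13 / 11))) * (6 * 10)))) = -1789680763 / 4568400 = -391.75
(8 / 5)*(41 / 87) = 0.75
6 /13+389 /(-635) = -1247 /8255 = -0.15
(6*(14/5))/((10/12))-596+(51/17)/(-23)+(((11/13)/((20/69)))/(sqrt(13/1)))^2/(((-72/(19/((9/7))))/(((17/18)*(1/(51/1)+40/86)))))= -1946521604471597/3379189881600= -576.03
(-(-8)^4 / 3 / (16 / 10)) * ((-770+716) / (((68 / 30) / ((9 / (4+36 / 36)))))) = 622080 / 17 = 36592.94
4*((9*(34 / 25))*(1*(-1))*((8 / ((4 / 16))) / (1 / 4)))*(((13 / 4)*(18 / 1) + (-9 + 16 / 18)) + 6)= -1766912 / 5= -353382.40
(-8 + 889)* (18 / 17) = 932.82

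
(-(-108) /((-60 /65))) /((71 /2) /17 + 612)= -0.19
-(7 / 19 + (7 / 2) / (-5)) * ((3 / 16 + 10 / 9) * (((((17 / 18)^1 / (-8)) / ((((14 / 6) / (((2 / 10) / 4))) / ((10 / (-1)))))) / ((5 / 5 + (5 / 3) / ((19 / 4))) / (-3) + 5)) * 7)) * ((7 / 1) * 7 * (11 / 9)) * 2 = 11994367 / 5975040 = 2.01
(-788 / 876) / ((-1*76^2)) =197 / 1264944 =0.00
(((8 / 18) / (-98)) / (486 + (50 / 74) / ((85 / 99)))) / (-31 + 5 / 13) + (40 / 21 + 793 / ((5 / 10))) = 3282179655131 / 2066987727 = 1587.90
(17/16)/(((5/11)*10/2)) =187/400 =0.47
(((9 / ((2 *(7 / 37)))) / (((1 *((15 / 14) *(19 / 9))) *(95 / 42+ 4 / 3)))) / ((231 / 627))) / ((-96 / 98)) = -48951 / 6040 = -8.10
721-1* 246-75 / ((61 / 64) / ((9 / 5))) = 20335 / 61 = 333.36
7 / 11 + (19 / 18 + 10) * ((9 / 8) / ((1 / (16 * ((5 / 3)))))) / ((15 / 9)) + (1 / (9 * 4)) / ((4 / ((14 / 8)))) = 1264973 / 6336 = 199.65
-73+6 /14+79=45 /7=6.43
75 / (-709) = -75 / 709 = -0.11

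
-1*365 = -365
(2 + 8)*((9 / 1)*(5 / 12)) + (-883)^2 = 1559453 / 2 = 779726.50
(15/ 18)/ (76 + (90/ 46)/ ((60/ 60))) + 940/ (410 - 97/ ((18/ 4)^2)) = 411444325/ 176549538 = 2.33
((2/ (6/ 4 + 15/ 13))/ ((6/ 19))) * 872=430768/ 207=2081.00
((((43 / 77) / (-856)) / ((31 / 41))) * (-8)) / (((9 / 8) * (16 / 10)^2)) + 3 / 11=0.28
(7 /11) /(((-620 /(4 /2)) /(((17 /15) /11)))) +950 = 534517381 /562650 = 950.00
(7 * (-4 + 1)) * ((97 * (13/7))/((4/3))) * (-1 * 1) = 11349/4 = 2837.25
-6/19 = -0.32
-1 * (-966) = 966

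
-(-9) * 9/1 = 81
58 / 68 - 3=-73 / 34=-2.15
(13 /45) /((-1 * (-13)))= 1 /45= 0.02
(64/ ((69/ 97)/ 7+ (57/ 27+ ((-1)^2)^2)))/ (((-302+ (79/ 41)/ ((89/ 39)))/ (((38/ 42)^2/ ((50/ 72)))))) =-294398284032/ 3775631555675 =-0.08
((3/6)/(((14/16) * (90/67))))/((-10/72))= -3.06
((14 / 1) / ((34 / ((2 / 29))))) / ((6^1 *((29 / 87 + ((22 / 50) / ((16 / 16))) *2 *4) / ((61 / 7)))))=1525 / 142477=0.01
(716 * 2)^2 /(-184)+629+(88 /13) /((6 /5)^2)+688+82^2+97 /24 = -66628151 /21528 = -3094.95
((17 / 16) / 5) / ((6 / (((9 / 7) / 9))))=0.01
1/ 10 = 0.10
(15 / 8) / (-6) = -5 / 16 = -0.31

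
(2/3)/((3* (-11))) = -2/99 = -0.02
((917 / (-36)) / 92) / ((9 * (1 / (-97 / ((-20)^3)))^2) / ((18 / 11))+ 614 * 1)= -0.00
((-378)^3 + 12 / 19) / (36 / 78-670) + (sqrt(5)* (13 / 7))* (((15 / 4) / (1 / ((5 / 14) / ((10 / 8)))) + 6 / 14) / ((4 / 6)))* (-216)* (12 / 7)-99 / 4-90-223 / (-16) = 3330958855 / 41344-75816* sqrt(5) / 49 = 77107.13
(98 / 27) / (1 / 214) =20972 / 27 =776.74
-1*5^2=-25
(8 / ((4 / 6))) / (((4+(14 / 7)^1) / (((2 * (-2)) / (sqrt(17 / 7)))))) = -8 * sqrt(119) / 17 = -5.13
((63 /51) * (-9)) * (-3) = 567 /17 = 33.35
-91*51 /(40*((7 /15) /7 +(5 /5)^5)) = -13923 /128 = -108.77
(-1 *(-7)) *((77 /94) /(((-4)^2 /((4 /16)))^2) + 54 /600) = 0.63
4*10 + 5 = 45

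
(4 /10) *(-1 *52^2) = -1081.60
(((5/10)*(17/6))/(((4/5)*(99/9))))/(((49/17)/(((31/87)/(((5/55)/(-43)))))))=-1926185/204624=-9.41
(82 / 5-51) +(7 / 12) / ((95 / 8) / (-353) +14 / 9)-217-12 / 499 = -24247018292 / 96509095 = -251.24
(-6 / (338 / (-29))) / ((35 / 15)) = 261 / 1183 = 0.22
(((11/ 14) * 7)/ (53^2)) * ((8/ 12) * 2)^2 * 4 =352/ 25281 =0.01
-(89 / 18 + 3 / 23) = -2101 / 414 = -5.07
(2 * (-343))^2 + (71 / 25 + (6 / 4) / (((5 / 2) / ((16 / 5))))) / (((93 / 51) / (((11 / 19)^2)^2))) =47529649138643 / 100998775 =470596.29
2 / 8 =1 / 4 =0.25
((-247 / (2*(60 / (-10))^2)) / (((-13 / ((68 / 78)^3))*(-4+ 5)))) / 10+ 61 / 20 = 6550565 / 2135484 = 3.07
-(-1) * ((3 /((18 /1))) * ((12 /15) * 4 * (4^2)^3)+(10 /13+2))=426524 /195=2187.30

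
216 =216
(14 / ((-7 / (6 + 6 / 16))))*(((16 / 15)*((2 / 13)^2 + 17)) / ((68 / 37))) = -106449 / 845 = -125.98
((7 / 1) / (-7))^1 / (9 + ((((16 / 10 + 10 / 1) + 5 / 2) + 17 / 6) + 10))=-15 / 539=-0.03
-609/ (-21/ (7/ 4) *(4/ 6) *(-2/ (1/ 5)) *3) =-203/ 80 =-2.54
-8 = -8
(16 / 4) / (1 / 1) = 4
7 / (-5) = -7 / 5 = -1.40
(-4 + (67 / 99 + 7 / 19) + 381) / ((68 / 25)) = 17777575 / 127908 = 138.99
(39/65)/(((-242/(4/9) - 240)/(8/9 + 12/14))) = -44/32949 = -0.00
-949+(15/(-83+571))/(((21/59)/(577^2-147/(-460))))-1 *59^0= 8737143333/314272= 27801.21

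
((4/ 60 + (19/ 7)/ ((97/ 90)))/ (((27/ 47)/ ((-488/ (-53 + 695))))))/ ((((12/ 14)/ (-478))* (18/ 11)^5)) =2905516755023927/ 17871276690360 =162.58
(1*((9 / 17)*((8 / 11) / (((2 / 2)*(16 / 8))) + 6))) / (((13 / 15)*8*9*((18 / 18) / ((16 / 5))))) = 420 / 2431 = 0.17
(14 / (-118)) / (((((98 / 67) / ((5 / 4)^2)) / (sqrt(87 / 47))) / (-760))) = 159125 * sqrt(4089) / 77644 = 131.05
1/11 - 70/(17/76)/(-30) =5903/561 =10.52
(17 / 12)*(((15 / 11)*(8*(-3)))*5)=-2550 / 11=-231.82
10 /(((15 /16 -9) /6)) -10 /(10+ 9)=-6510 /817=-7.97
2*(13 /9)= 26 /9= 2.89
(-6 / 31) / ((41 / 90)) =-540 / 1271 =-0.42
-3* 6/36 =-1/2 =-0.50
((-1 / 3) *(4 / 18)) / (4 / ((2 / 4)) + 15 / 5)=-2 / 297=-0.01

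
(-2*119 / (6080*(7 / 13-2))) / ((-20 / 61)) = -94367 / 1155200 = -0.08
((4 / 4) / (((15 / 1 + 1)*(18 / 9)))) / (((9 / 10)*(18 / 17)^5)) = 7099285 / 272097792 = 0.03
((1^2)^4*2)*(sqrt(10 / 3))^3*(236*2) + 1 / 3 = 1 / 3 + 9440*sqrt(30) / 9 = 5745.33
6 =6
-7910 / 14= -565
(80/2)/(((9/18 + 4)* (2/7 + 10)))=70/81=0.86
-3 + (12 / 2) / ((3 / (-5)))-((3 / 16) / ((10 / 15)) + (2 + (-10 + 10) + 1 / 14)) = -3439 / 224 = -15.35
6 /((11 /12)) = 72 /11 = 6.55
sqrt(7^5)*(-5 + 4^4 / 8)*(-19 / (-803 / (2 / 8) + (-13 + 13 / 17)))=427329*sqrt(7) / 54812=20.63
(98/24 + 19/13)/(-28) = -865/4368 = -0.20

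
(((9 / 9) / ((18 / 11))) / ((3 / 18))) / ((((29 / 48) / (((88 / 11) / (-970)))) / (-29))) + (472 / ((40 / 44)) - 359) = 78401 / 485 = 161.65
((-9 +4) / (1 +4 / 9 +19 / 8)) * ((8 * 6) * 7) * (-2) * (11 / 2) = 24192 / 5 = 4838.40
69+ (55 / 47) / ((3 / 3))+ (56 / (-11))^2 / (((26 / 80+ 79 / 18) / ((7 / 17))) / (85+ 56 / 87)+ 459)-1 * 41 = 477634209775551 / 16342414457347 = 29.23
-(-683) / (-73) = -683 / 73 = -9.36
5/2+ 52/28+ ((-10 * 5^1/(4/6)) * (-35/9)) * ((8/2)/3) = 49549/126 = 393.25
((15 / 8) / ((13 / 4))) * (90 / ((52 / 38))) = 12825 / 338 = 37.94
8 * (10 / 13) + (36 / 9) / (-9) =668 / 117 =5.71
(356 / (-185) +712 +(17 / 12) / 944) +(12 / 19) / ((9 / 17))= 9440432761 / 13272640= 711.27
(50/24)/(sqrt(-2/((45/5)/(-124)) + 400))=25 * sqrt(962)/7696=0.10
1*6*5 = 30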